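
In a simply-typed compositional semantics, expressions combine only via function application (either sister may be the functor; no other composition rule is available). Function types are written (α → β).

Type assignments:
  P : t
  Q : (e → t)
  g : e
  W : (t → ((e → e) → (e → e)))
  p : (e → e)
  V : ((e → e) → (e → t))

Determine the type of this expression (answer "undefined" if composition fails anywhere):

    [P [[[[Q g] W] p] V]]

undefined

[Q g]: functor Q : (e → t), argument g : e; result t.
[[Q g] W]: functor W : (t → ((e → e) → (e → e))), argument [Q g] : t; result ((e → e) → (e → e)).
[[[Q g] W] p]: functor [[Q g] W] : ((e → e) → (e → e)), argument p : (e → e); result (e → e).
[[[[Q g] W] p] V]: functor V : ((e → e) → (e → t)), argument [[[Q g] W] p] : (e → e); result (e → t).
[P [[[[Q g] W] p] V]]: t and (e → t) cannot combine by function application — type clash.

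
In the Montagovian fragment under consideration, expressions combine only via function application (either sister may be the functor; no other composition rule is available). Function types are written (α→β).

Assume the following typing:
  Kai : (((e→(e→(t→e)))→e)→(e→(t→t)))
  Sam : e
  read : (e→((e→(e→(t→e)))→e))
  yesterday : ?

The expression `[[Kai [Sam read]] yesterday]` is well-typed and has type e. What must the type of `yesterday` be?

((e→(t→t))→e)

[[Kai [Sam read]] yesterday] must have type e. The sister [Kai [Sam read]] has type (e→(t→t)); that is not a function onto e, so yesterday must be the functor, of type ((e→(t→t))→e).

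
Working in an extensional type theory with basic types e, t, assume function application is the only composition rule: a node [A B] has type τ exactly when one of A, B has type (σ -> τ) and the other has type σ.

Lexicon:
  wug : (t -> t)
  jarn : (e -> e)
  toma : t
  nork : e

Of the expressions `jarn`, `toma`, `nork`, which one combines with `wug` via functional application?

toma

jarn : (e -> e) — no; wug wants t, and jarn wants e.
toma — combines: wug : (t -> t) takes toma : t as argument, giving t.
nork : e — no; wug wants t, and nork wants nothing (atomic).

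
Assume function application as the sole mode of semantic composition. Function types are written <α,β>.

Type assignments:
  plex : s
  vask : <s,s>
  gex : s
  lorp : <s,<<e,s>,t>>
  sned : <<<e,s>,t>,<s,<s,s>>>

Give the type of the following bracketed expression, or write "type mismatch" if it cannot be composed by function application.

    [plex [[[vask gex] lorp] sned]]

<s,s>

[vask gex]: functor vask : <s,s>, argument gex : s; result s.
[[vask gex] lorp]: functor lorp : <s,<<e,s>,t>>, argument [vask gex] : s; result <<e,s>,t>.
[[[vask gex] lorp] sned]: functor sned : <<<e,s>,t>,<s,<s,s>>>, argument [[vask gex] lorp] : <<e,s>,t>; result <s,<s,s>>.
[plex [[[vask gex] lorp] sned]]: functor [[[vask gex] lorp] sned] : <s,<s,s>>, argument plex : s; result <s,s>.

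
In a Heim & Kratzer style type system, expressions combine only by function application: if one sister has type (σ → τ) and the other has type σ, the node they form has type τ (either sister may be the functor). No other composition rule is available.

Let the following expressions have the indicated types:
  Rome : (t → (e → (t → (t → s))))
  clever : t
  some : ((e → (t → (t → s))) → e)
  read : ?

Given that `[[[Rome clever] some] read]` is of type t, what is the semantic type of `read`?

At [[[Rome clever] some] read] (required: t): [[Rome clever] some] is e, which is not a function with range t; hence read is the functor — type (e → t).

(e → t)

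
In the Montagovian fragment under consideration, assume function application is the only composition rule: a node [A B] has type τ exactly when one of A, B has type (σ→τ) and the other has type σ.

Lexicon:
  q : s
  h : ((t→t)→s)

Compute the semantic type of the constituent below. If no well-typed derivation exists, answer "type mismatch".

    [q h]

type mismatch

[q h]: s and ((t→t)→s) cannot combine by function application — type clash.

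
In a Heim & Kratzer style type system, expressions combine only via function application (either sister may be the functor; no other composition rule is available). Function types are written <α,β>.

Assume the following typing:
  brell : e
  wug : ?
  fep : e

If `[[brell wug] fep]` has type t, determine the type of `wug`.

[[brell wug] fep] is required to be t. fep : e cannot yield t as functor, so [brell wug] : <e,t>.
[brell wug] is required to be <e,t>. brell : e cannot yield <e,t> as functor, so wug : <e,<e,t>>.

<e,<e,t>>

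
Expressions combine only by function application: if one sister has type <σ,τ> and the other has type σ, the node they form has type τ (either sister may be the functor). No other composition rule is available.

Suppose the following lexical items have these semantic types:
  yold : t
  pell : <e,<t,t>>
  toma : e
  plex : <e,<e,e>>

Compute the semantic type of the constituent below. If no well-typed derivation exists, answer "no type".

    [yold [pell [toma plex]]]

no type

[toma plex]: <e,<e,e>> applied to e yields <e,e>.
[pell [toma plex]]: <e,<t,t>> and <e,e> cannot combine by function application — type clash.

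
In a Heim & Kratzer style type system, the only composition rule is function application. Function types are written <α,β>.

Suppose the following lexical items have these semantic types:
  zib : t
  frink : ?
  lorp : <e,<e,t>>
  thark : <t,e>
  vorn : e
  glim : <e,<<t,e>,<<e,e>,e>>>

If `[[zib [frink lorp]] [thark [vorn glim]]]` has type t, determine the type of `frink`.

[[zib [frink lorp]] [thark [vorn glim]]] must have type t. The sister [thark [vorn glim]] has type <<e,e>,e>; that is not a function onto t, so [zib [frink lorp]] must be the functor, of type <<<e,e>,e>,t>.
[zib [frink lorp]] must have type <<<e,e>,e>,t>. The sister zib has type t; that is not a function onto <<<e,e>,e>,t>, so [frink lorp] must be the functor, of type <t,<<<e,e>,e>,t>>.
[frink lorp] must have type <t,<<<e,e>,e>,t>>. The sister lorp has type <e,<e,t>>; that is not a function onto <t,<<<e,e>,e>,t>>, so frink must be the functor, of type <<e,<e,t>>,<t,<<<e,e>,e>,t>>>.

<<e,<e,t>>,<t,<<<e,e>,e>,t>>>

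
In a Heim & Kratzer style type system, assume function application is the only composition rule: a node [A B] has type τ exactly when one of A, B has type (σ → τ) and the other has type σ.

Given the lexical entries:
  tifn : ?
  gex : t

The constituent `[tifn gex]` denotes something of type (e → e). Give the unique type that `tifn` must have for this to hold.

[tifn gex] must have type (e → e). The sister gex has type t; that is not a function onto (e → e), so tifn must be the functor, of type (t → (e → e)).

(t → (e → e))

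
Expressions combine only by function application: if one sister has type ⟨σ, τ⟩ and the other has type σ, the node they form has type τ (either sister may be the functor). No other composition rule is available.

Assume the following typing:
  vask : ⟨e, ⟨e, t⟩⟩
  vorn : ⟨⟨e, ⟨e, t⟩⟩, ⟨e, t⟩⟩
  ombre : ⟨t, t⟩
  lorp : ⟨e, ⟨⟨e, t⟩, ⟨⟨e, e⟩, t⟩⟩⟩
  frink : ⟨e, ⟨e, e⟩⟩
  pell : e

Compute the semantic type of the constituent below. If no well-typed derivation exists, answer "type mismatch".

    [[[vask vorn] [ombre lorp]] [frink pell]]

[vask vorn] — vorn of type ⟨⟨e, ⟨e, t⟩⟩, ⟨e, t⟩⟩ combines with vask of type ⟨e, ⟨e, t⟩⟩: type ⟨e, t⟩.
[ombre lorp]: ⟨t, t⟩ and ⟨e, ⟨⟨e, t⟩, ⟨⟨e, e⟩, t⟩⟩⟩ cannot combine by function application — type clash.

type mismatch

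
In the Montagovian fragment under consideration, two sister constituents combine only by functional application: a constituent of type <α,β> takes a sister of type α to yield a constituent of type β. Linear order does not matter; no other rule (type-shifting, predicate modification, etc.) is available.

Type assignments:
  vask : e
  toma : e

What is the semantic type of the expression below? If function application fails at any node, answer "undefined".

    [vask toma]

undefined

[vask toma]: e with e — neither is a function whose domain matches the other; composition fails here.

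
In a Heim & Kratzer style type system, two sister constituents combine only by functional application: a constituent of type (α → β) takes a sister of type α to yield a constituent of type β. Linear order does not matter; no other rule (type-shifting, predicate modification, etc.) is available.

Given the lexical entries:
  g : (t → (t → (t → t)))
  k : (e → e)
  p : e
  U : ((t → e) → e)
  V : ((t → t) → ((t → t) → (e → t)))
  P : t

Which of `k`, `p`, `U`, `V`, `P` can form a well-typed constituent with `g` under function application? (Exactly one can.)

k : (e → e) — no; g wants t, and k wants e.
p : e — no; g wants t, and p wants nothing (atomic).
U : ((t → e) → e) — no; g wants t, and U wants (t → e).
V : ((t → t) → ((t → t) → (e → t))) — no; g wants t, and V wants (t → t).
P — combines: g : (t → (t → (t → t))) takes P : t as argument, giving (t → (t → t)).

P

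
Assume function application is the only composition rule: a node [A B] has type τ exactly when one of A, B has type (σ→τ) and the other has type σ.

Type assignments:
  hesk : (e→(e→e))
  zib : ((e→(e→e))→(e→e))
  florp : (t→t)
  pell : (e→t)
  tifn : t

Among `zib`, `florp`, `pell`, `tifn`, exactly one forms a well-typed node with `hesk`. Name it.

zib — combines: zib : ((e→(e→e))→(e→e)) takes hesk : (e→(e→e)) as argument, giving (e→e).
florp : (t→t) — no; hesk wants e, and florp wants t.
pell : (e→t) — no; hesk wants e, and pell wants e.
tifn : t — no; hesk wants e, and tifn wants nothing (atomic).

zib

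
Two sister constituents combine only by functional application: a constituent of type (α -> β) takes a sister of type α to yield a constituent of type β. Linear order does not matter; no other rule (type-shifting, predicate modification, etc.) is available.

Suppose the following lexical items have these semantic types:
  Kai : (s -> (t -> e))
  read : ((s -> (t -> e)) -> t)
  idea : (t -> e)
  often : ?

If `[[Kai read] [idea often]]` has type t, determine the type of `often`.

((t -> e) -> (t -> t))

For [[Kai read] [idea often]] to have type t with [Kai read] of type t, [idea often] must be the function: [idea often] : (t -> t).
For [idea often] to have type (t -> t) with idea of type (t -> e), often must be the function: often : ((t -> e) -> (t -> t)).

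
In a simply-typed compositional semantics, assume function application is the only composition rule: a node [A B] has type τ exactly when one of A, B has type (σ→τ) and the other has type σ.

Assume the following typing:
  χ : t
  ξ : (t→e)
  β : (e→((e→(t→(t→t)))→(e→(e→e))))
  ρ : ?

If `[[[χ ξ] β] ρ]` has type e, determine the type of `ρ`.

(((e→(t→(t→t)))→(e→(e→e)))→e)

For [[[χ ξ] β] ρ] to have type e with [[χ ξ] β] of type ((e→(t→(t→t)))→(e→(e→e))), ρ must be the function: ρ : (((e→(t→(t→t)))→(e→(e→e)))→e).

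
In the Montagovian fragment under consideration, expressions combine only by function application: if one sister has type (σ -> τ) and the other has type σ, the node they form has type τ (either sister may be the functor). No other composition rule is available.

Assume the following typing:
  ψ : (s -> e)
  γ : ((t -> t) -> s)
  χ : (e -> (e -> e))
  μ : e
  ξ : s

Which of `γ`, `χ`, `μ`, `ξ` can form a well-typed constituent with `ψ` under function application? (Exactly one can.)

γ : ((t -> t) -> s) — neither side's domain matches the other.
χ : (e -> (e -> e)) — neither side's domain matches the other.
μ : e — neither side's domain matches the other.
ξ — combines: ψ : (s -> e) takes ξ : s as argument, giving e.

ξ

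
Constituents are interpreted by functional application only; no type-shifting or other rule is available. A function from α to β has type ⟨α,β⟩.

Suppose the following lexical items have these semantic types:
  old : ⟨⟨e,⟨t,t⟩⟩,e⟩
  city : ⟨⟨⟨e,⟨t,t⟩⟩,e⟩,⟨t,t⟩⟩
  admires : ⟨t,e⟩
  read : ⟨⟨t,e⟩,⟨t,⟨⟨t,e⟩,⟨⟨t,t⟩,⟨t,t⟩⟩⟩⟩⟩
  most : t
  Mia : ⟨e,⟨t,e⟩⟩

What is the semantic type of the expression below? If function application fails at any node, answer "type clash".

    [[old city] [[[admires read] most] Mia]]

type clash

[old city]: ⟨⟨⟨e,⟨t,t⟩⟩,e⟩,⟨t,t⟩⟩ applied to ⟨⟨e,⟨t,t⟩⟩,e⟩ yields ⟨t,t⟩.
[admires read]: ⟨⟨t,e⟩,⟨t,⟨⟨t,e⟩,⟨⟨t,t⟩,⟨t,t⟩⟩⟩⟩⟩ applied to ⟨t,e⟩ yields ⟨t,⟨⟨t,e⟩,⟨⟨t,t⟩,⟨t,t⟩⟩⟩⟩.
[[admires read] most]: ⟨t,⟨⟨t,e⟩,⟨⟨t,t⟩,⟨t,t⟩⟩⟩⟩ applied to t yields ⟨⟨t,e⟩,⟨⟨t,t⟩,⟨t,t⟩⟩⟩.
[[[admires read] most] Mia]: ⟨⟨t,e⟩,⟨⟨t,t⟩,⟨t,t⟩⟩⟩ and ⟨e,⟨t,e⟩⟩ cannot combine by function application — type clash.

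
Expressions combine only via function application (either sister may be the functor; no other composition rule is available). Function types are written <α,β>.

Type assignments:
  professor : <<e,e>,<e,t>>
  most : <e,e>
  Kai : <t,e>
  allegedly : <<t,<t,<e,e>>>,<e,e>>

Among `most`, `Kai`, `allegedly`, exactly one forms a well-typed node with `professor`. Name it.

most

most — combines: professor : <<e,e>,<e,t>> takes most : <e,e> as argument, giving <e,t>.
Kai : <t,e> — neither side's domain matches the other.
allegedly : <<t,<t,<e,e>>>,<e,e>> — neither side's domain matches the other.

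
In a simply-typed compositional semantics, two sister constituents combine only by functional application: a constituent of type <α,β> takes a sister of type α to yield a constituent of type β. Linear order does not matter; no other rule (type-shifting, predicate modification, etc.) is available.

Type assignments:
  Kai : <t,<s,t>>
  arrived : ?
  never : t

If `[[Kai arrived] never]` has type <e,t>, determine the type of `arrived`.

<<t,<s,t>>,<t,<e,t>>>

For [[Kai arrived] never] to have type <e,t> with never of type t, [Kai arrived] must be the function: [Kai arrived] : <t,<e,t>>.
For [Kai arrived] to have type <t,<e,t>> with Kai of type <t,<s,t>>, arrived must be the function: arrived : <<t,<s,t>>,<t,<e,t>>>.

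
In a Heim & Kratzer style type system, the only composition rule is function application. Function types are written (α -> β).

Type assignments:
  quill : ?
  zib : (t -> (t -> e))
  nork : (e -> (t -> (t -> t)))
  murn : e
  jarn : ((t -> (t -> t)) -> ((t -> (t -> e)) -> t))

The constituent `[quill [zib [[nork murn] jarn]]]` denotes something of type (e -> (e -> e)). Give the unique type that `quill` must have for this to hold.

For [quill [zib [[nork murn] jarn]]] to have type (e -> (e -> e)) with [zib [[nork murn] jarn]] of type t, quill must be the function: quill : (t -> (e -> (e -> e))).

(t -> (e -> (e -> e)))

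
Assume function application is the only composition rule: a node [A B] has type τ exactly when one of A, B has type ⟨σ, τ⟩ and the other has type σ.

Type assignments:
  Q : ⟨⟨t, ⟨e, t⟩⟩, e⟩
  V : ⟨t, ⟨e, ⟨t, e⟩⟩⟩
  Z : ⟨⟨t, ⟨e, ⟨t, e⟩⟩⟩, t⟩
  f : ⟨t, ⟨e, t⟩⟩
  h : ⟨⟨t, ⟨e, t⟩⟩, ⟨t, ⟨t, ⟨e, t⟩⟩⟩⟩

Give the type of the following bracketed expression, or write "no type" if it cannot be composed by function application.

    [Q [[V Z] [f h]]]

e

[V Z] — Z of type ⟨⟨t, ⟨e, ⟨t, e⟩⟩⟩, t⟩ combines with V of type ⟨t, ⟨e, ⟨t, e⟩⟩⟩: type t.
[f h] — h of type ⟨⟨t, ⟨e, t⟩⟩, ⟨t, ⟨t, ⟨e, t⟩⟩⟩⟩ combines with f of type ⟨t, ⟨e, t⟩⟩: type ⟨t, ⟨t, ⟨e, t⟩⟩⟩.
[[V Z] [f h]] — [f h] of type ⟨t, ⟨t, ⟨e, t⟩⟩⟩ combines with [V Z] of type t: type ⟨t, ⟨e, t⟩⟩.
[Q [[V Z] [f h]]] — Q of type ⟨⟨t, ⟨e, t⟩⟩, e⟩ combines with [[V Z] [f h]] of type ⟨t, ⟨e, t⟩⟩: type e.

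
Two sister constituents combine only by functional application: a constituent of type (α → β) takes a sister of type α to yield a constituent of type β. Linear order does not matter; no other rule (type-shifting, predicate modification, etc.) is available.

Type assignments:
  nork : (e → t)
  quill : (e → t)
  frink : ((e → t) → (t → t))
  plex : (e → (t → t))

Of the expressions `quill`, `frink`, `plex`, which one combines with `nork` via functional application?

frink

quill : (e → t) — no; nork wants e, and quill wants e.
frink — combines: frink : ((e → t) → (t → t)) takes nork : (e → t) as argument, giving (t → t).
plex : (e → (t → t)) — no; nork wants e, and plex wants e.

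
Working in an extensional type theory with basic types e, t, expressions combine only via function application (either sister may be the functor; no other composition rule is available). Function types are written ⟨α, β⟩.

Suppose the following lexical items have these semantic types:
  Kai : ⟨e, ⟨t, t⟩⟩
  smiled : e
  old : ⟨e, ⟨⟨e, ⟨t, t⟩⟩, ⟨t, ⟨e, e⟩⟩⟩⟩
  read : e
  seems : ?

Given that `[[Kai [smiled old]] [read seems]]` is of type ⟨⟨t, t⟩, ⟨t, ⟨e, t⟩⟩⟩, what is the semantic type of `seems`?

[[Kai [smiled old]] [read seems]] is required to be ⟨⟨t, t⟩, ⟨t, ⟨e, t⟩⟩⟩. [Kai [smiled old]] : ⟨t, ⟨e, e⟩⟩ cannot yield ⟨⟨t, t⟩, ⟨t, ⟨e, t⟩⟩⟩ as functor, so [read seems] : ⟨⟨t, ⟨e, e⟩⟩, ⟨⟨t, t⟩, ⟨t, ⟨e, t⟩⟩⟩⟩.
[read seems] is required to be ⟨⟨t, ⟨e, e⟩⟩, ⟨⟨t, t⟩, ⟨t, ⟨e, t⟩⟩⟩⟩. read : e cannot yield ⟨⟨t, ⟨e, e⟩⟩, ⟨⟨t, t⟩, ⟨t, ⟨e, t⟩⟩⟩⟩ as functor, so seems : ⟨e, ⟨⟨t, ⟨e, e⟩⟩, ⟨⟨t, t⟩, ⟨t, ⟨e, t⟩⟩⟩⟩⟩.

⟨e, ⟨⟨t, ⟨e, e⟩⟩, ⟨⟨t, t⟩, ⟨t, ⟨e, t⟩⟩⟩⟩⟩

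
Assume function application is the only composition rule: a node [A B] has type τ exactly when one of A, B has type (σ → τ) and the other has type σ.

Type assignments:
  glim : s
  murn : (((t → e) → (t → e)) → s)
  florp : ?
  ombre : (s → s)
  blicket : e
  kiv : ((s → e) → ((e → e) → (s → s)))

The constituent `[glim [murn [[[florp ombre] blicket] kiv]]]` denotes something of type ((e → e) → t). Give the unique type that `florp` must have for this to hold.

((s → s) → (e → (((s → e) → ((e → e) → (s → s))) → ((((t → e) → (t → e)) → s) → (s → ((e → e) → t))))))

At [glim [murn [[[florp ombre] blicket] kiv]]] (required: ((e → e) → t)): glim is s, which is not a function with range ((e → e) → t); hence [murn [[[florp ombre] blicket] kiv]] is the functor — type (s → ((e → e) → t)).
At [murn [[[florp ombre] blicket] kiv]] (required: (s → ((e → e) → t))): murn is (((t → e) → (t → e)) → s), which is not a function with range (s → ((e → e) → t)); hence [[[florp ombre] blicket] kiv] is the functor — type ((((t → e) → (t → e)) → s) → (s → ((e → e) → t))).
At [[[florp ombre] blicket] kiv] (required: ((((t → e) → (t → e)) → s) → (s → ((e → e) → t)))): kiv is ((s → e) → ((e → e) → (s → s))), which is not a function with range ((((t → e) → (t → e)) → s) → (s → ((e → e) → t))); hence [[florp ombre] blicket] is the functor — type (((s → e) → ((e → e) → (s → s))) → ((((t → e) → (t → e)) → s) → (s → ((e → e) → t)))).
At [[florp ombre] blicket] (required: (((s → e) → ((e → e) → (s → s))) → ((((t → e) → (t → e)) → s) → (s → ((e → e) → t))))): blicket is e, which is not a function with range (((s → e) → ((e → e) → (s → s))) → ((((t → e) → (t → e)) → s) → (s → ((e → e) → t)))); hence [florp ombre] is the functor — type (e → (((s → e) → ((e → e) → (s → s))) → ((((t → e) → (t → e)) → s) → (s → ((e → e) → t))))).
At [florp ombre] (required: (e → (((s → e) → ((e → e) → (s → s))) → ((((t → e) → (t → e)) → s) → (s → ((e → e) → t)))))): ombre is (s → s), which is not a function with range (e → (((s → e) → ((e → e) → (s → s))) → ((((t → e) → (t → e)) → s) → (s → ((e → e) → t))))); hence florp is the functor — type ((s → s) → (e → (((s → e) → ((e → e) → (s → s))) → ((((t → e) → (t → e)) → s) → (s → ((e → e) → t)))))).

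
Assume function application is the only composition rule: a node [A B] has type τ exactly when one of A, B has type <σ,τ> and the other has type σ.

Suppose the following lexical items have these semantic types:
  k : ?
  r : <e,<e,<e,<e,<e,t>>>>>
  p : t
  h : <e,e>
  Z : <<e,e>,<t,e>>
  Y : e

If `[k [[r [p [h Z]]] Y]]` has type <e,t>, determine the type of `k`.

[k [[r [p [h Z]]] Y]] must have type <e,t>. The sister [[r [p [h Z]]] Y] has type <e,<e,<e,t>>>; that is not a function onto <e,t>, so k must be the functor, of type <<e,<e,<e,t>>>,<e,t>>.

<<e,<e,<e,t>>>,<e,t>>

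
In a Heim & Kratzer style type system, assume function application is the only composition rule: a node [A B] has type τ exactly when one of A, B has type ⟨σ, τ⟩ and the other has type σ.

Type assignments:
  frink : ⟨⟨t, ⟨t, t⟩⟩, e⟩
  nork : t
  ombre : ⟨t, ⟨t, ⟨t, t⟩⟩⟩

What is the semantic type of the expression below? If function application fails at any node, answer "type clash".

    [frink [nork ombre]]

e

[nork ombre]: functor ombre : ⟨t, ⟨t, ⟨t, t⟩⟩⟩, argument nork : t; result ⟨t, ⟨t, t⟩⟩.
[frink [nork ombre]]: functor frink : ⟨⟨t, ⟨t, t⟩⟩, e⟩, argument [nork ombre] : ⟨t, ⟨t, t⟩⟩; result e.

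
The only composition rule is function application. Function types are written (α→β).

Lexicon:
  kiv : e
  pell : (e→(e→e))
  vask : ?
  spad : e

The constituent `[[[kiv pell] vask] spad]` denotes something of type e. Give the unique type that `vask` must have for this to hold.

((e→e)→(e→e))

[[[kiv pell] vask] spad] is required to be e. spad : e cannot yield e as functor, so [[kiv pell] vask] : (e→e).
[[kiv pell] vask] is required to be (e→e). [kiv pell] : (e→e) cannot yield (e→e) as functor, so vask : ((e→e)→(e→e)).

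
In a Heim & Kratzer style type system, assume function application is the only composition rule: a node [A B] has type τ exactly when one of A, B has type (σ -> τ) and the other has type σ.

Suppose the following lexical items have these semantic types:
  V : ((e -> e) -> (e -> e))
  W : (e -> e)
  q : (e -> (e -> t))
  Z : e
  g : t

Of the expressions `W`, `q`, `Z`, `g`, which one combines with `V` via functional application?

W

W — combines: V : ((e -> e) -> (e -> e)) takes W : (e -> e) as argument, giving (e -> e).
q : (e -> (e -> t)) — does not combine with V.
Z : e — does not combine with V.
g : t — does not combine with V.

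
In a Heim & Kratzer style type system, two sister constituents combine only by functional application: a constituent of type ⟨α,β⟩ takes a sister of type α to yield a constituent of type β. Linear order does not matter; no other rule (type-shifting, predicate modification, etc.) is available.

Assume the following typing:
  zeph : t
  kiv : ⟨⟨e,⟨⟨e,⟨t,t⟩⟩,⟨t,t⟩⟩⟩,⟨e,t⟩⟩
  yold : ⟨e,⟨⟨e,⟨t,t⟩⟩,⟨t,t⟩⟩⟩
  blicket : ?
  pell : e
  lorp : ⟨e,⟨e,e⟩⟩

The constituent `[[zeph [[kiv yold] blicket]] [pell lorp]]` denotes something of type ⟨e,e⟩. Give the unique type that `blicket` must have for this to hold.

[[zeph [[kiv yold] blicket]] [pell lorp]] is required to be ⟨e,e⟩. [pell lorp] : ⟨e,e⟩ cannot yield ⟨e,e⟩ as functor, so [zeph [[kiv yold] blicket]] : ⟨⟨e,e⟩,⟨e,e⟩⟩.
[zeph [[kiv yold] blicket]] is required to be ⟨⟨e,e⟩,⟨e,e⟩⟩. zeph : t cannot yield ⟨⟨e,e⟩,⟨e,e⟩⟩ as functor, so [[kiv yold] blicket] : ⟨t,⟨⟨e,e⟩,⟨e,e⟩⟩⟩.
[[kiv yold] blicket] is required to be ⟨t,⟨⟨e,e⟩,⟨e,e⟩⟩⟩. [kiv yold] : ⟨e,t⟩ cannot yield ⟨t,⟨⟨e,e⟩,⟨e,e⟩⟩⟩ as functor, so blicket : ⟨⟨e,t⟩,⟨t,⟨⟨e,e⟩,⟨e,e⟩⟩⟩⟩.

⟨⟨e,t⟩,⟨t,⟨⟨e,e⟩,⟨e,e⟩⟩⟩⟩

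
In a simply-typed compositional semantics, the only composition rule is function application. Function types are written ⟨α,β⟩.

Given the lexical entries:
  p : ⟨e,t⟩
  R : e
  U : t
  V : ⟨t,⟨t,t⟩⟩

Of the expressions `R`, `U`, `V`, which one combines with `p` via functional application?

R — combines: p : ⟨e,t⟩ takes R : e as argument, giving t.
U : t — p needs e; U needs nothing (atomic); neither fits.
V : ⟨t,⟨t,t⟩⟩ — p needs e; V needs t; neither fits.

R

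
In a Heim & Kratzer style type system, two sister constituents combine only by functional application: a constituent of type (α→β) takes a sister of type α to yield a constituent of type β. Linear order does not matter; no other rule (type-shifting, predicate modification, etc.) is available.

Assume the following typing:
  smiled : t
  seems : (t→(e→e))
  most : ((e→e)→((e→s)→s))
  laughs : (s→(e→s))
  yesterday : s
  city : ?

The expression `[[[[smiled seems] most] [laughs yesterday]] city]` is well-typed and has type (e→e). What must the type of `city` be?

[[[[smiled seems] most] [laughs yesterday]] city] is required to be (e→e). [[[smiled seems] most] [laughs yesterday]] : s cannot yield (e→e) as functor, so city : (s→(e→e)).

(s→(e→e))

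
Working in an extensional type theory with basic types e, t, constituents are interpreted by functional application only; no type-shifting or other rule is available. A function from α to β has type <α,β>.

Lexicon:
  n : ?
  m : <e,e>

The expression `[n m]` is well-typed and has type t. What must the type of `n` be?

<<e,e>,t>

For [n m] to have type t with m of type <e,e>, n must be the function: n : <<e,e>,t>.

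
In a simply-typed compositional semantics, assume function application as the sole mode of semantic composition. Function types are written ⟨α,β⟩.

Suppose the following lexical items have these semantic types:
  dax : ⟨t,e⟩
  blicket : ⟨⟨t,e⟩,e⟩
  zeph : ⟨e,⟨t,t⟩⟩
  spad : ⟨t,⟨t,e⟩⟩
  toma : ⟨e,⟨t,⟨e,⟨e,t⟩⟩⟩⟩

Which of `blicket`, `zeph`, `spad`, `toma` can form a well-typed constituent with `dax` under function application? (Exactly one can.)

blicket — combines: blicket : ⟨⟨t,e⟩,e⟩ takes dax : ⟨t,e⟩ as argument, giving e.
zeph : ⟨e,⟨t,t⟩⟩ — no; dax wants t, and zeph wants e.
spad : ⟨t,⟨t,e⟩⟩ — no; dax wants t, and spad wants t.
toma : ⟨e,⟨t,⟨e,⟨e,t⟩⟩⟩⟩ — no; dax wants t, and toma wants e.

blicket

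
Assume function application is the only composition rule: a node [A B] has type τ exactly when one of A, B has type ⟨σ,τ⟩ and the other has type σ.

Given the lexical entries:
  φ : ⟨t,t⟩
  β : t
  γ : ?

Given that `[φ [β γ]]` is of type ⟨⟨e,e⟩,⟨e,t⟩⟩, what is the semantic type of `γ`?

⟨t,⟨⟨t,t⟩,⟨⟨e,e⟩,⟨e,t⟩⟩⟩⟩

[φ [β γ]] must have type ⟨⟨e,e⟩,⟨e,t⟩⟩. The sister φ has type ⟨t,t⟩; that is not a function onto ⟨⟨e,e⟩,⟨e,t⟩⟩, so [β γ] must be the functor, of type ⟨⟨t,t⟩,⟨⟨e,e⟩,⟨e,t⟩⟩⟩.
[β γ] must have type ⟨⟨t,t⟩,⟨⟨e,e⟩,⟨e,t⟩⟩⟩. The sister β has type t; that is not a function onto ⟨⟨t,t⟩,⟨⟨e,e⟩,⟨e,t⟩⟩⟩, so γ must be the functor, of type ⟨t,⟨⟨t,t⟩,⟨⟨e,e⟩,⟨e,t⟩⟩⟩⟩.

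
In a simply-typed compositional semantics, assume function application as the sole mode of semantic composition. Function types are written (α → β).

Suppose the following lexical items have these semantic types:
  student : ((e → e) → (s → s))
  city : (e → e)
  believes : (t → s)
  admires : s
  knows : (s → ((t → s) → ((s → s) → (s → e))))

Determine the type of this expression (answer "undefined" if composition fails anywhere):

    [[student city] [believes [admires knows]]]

(s → e)

[student city]: student is ((e → e) → (s → s)), city is (e → e); result (s → s).
[admires knows]: knows is (s → ((t → s) → ((s → s) → (s → e)))), admires is s; result ((t → s) → ((s → s) → (s → e))).
[believes [admires knows]]: [admires knows] is ((t → s) → ((s → s) → (s → e))), believes is (t → s); result ((s → s) → (s → e)).
[[student city] [believes [admires knows]]]: [believes [admires knows]] is ((s → s) → (s → e)), [student city] is (s → s); result (s → e).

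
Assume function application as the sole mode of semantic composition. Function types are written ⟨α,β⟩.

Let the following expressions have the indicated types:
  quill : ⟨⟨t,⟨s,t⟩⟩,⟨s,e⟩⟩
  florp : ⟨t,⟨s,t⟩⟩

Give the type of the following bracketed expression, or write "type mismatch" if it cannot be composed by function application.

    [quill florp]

⟨s,e⟩

[quill florp]: ⟨⟨t,⟨s,t⟩⟩,⟨s,e⟩⟩ applied to ⟨t,⟨s,t⟩⟩ yields ⟨s,e⟩.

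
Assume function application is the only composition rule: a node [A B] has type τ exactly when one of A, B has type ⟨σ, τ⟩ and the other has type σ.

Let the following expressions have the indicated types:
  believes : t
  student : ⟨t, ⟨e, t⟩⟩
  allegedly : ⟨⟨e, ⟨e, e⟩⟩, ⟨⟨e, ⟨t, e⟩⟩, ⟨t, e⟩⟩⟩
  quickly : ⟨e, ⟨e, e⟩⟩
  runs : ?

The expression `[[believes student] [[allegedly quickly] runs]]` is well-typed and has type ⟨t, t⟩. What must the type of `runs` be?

⟨⟨⟨e, ⟨t, e⟩⟩, ⟨t, e⟩⟩, ⟨⟨e, t⟩, ⟨t, t⟩⟩⟩

[[believes student] [[allegedly quickly] runs]] is required to be ⟨t, t⟩. [believes student] : ⟨e, t⟩ cannot yield ⟨t, t⟩ as functor, so [[allegedly quickly] runs] : ⟨⟨e, t⟩, ⟨t, t⟩⟩.
[[allegedly quickly] runs] is required to be ⟨⟨e, t⟩, ⟨t, t⟩⟩. [allegedly quickly] : ⟨⟨e, ⟨t, e⟩⟩, ⟨t, e⟩⟩ cannot yield ⟨⟨e, t⟩, ⟨t, t⟩⟩ as functor, so runs : ⟨⟨⟨e, ⟨t, e⟩⟩, ⟨t, e⟩⟩, ⟨⟨e, t⟩, ⟨t, t⟩⟩⟩.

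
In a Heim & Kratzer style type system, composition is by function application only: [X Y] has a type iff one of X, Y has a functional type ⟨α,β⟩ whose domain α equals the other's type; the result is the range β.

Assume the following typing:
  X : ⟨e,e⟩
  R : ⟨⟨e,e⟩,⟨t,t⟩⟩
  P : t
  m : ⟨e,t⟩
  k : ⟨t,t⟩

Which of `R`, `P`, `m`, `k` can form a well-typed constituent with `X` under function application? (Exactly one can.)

R

R — combines: R : ⟨⟨e,e⟩,⟨t,t⟩⟩ takes X : ⟨e,e⟩ as argument, giving ⟨t,t⟩.
P : t — neither side's domain matches the other.
m : ⟨e,t⟩ — neither side's domain matches the other.
k : ⟨t,t⟩ — neither side's domain matches the other.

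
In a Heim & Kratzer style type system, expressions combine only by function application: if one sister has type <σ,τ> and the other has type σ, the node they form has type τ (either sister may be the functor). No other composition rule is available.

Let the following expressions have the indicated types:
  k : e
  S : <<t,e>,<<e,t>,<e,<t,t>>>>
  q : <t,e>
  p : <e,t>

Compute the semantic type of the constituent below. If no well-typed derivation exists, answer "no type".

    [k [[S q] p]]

<t,t>

[S q]: <<t,e>,<<e,t>,<e,<t,t>>>> applied to <t,e> yields <<e,t>,<e,<t,t>>>.
[[S q] p]: <<e,t>,<e,<t,t>>> applied to <e,t> yields <e,<t,t>>.
[k [[S q] p]]: <e,<t,t>> applied to e yields <t,t>.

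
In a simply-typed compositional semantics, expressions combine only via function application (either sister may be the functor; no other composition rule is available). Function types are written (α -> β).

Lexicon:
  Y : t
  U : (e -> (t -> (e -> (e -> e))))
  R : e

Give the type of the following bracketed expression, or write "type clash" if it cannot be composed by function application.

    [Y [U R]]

[U R]: functor U : (e -> (t -> (e -> (e -> e)))), argument R : e; result (t -> (e -> (e -> e))).
[Y [U R]]: functor [U R] : (t -> (e -> (e -> e))), argument Y : t; result (e -> (e -> e)).

(e -> (e -> e))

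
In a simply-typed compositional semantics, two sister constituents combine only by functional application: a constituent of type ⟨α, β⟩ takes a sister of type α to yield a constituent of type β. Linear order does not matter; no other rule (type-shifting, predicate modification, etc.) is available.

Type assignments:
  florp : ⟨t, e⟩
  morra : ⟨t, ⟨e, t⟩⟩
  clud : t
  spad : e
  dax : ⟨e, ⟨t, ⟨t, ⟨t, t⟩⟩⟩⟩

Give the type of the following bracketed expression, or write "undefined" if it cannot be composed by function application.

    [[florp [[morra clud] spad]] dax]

⟨t, ⟨t, ⟨t, t⟩⟩⟩

At [morra clud], morra : ⟨t, ⟨e, t⟩⟩ takes clud : t, giving ⟨e, t⟩.
At [[morra clud] spad], [morra clud] : ⟨e, t⟩ takes spad : e, giving t.
At [florp [[morra clud] spad]], florp : ⟨t, e⟩ takes [[morra clud] spad] : t, giving e.
At [[florp [[morra clud] spad]] dax], dax : ⟨e, ⟨t, ⟨t, ⟨t, t⟩⟩⟩⟩ takes [florp [[morra clud] spad]] : e, giving ⟨t, ⟨t, ⟨t, t⟩⟩⟩.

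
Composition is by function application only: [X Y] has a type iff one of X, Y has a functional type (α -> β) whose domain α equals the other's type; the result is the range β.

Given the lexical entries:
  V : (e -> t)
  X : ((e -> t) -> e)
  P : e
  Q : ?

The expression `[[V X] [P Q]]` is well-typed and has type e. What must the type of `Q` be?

For [[V X] [P Q]] to have type e with [V X] of type e, [P Q] must be the function: [P Q] : (e -> e).
For [P Q] to have type (e -> e) with P of type e, Q must be the function: Q : (e -> (e -> e)).

(e -> (e -> e))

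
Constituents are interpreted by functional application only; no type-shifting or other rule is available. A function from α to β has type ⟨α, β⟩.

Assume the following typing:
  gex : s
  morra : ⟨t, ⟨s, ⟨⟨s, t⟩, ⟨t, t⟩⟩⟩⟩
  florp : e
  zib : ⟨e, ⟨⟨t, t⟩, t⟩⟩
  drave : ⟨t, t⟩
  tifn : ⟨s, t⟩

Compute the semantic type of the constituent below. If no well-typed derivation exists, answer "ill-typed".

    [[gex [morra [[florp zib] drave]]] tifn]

⟨t, t⟩

[florp zib]: functor zib : ⟨e, ⟨⟨t, t⟩, t⟩⟩, argument florp : e; result ⟨⟨t, t⟩, t⟩.
[[florp zib] drave]: functor [florp zib] : ⟨⟨t, t⟩, t⟩, argument drave : ⟨t, t⟩; result t.
[morra [[florp zib] drave]]: functor morra : ⟨t, ⟨s, ⟨⟨s, t⟩, ⟨t, t⟩⟩⟩⟩, argument [[florp zib] drave] : t; result ⟨s, ⟨⟨s, t⟩, ⟨t, t⟩⟩⟩.
[gex [morra [[florp zib] drave]]]: functor [morra [[florp zib] drave]] : ⟨s, ⟨⟨s, t⟩, ⟨t, t⟩⟩⟩, argument gex : s; result ⟨⟨s, t⟩, ⟨t, t⟩⟩.
[[gex [morra [[florp zib] drave]]] tifn]: functor [gex [morra [[florp zib] drave]]] : ⟨⟨s, t⟩, ⟨t, t⟩⟩, argument tifn : ⟨s, t⟩; result ⟨t, t⟩.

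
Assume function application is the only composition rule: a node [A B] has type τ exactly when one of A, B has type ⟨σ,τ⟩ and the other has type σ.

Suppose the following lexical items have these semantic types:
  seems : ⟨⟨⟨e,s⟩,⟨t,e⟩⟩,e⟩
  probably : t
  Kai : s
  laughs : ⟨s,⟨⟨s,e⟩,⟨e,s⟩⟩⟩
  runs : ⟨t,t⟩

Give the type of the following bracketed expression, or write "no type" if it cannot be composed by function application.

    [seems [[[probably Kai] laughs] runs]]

no type

At [probably Kai]: neither t nor s can take the other as argument; the node is ill-typed.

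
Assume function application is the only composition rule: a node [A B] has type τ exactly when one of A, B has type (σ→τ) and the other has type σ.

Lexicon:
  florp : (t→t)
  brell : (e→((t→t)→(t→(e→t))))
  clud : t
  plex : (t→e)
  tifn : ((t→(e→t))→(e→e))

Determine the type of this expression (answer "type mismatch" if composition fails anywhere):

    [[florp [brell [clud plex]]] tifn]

[clud plex]: plex is (t→e), clud is t; result e.
[brell [clud plex]]: brell is (e→((t→t)→(t→(e→t)))), [clud plex] is e; result ((t→t)→(t→(e→t))).
[florp [brell [clud plex]]]: [brell [clud plex]] is ((t→t)→(t→(e→t))), florp is (t→t); result (t→(e→t)).
[[florp [brell [clud plex]]] tifn]: tifn is ((t→(e→t))→(e→e)), [florp [brell [clud plex]]] is (t→(e→t)); result (e→e).

(e→e)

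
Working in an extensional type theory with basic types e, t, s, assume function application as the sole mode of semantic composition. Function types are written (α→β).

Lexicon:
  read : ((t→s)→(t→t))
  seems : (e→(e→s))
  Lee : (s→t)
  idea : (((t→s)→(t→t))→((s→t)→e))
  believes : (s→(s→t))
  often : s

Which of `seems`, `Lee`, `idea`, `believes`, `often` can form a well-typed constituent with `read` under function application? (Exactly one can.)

idea

seems : (e→(e→s)) — neither side's domain matches the other.
Lee : (s→t) — neither side's domain matches the other.
idea — combines: idea : (((t→s)→(t→t))→((s→t)→e)) takes read : ((t→s)→(t→t)) as argument, giving ((s→t)→e).
believes : (s→(s→t)) — neither side's domain matches the other.
often : s — neither side's domain matches the other.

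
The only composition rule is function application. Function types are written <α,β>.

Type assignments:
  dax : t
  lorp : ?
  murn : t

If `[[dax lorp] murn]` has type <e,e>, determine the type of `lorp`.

For [[dax lorp] murn] to have type <e,e> with murn of type t, [dax lorp] must be the function: [dax lorp] : <t,<e,e>>.
For [dax lorp] to have type <t,<e,e>> with dax of type t, lorp must be the function: lorp : <t,<t,<e,e>>>.

<t,<t,<e,e>>>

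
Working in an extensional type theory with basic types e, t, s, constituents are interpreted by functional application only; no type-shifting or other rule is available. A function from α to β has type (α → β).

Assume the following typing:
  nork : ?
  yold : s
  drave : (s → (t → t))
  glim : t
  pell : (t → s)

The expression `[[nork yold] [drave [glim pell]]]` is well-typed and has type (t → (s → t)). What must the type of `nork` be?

[[nork yold] [drave [glim pell]]] must have type (t → (s → t)). The sister [drave [glim pell]] has type (t → t); that is not a function onto (t → (s → t)), so [nork yold] must be the functor, of type ((t → t) → (t → (s → t))).
[nork yold] must have type ((t → t) → (t → (s → t))). The sister yold has type s; that is not a function onto ((t → t) → (t → (s → t))), so nork must be the functor, of type (s → ((t → t) → (t → (s → t)))).

(s → ((t → t) → (t → (s → t))))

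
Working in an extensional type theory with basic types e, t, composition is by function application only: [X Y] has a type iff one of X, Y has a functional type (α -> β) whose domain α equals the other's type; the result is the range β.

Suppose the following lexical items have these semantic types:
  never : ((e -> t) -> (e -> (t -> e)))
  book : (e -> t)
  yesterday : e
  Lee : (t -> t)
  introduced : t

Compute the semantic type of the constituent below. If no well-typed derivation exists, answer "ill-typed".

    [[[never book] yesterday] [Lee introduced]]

e

[never book]: functor never : ((e -> t) -> (e -> (t -> e))), argument book : (e -> t); result (e -> (t -> e)).
[[never book] yesterday]: functor [never book] : (e -> (t -> e)), argument yesterday : e; result (t -> e).
[Lee introduced]: functor Lee : (t -> t), argument introduced : t; result t.
[[[never book] yesterday] [Lee introduced]]: functor [[never book] yesterday] : (t -> e), argument [Lee introduced] : t; result e.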